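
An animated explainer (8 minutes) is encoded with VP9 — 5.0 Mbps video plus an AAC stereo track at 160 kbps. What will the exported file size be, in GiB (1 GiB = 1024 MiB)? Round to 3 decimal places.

8 min = 480 s
Audio: 160 kbps = 0.160 Mbps.
Total bitrate: 5.0 + 0.160 = 5.160 Mbps.
Stream data: 5.160 Mbps × 480 s = 2476.8 Mb.
2,477 Mb = 309,600,000 bytes ÷ 1,073,741,824 = 0.2883 GiB.

0.288 GiB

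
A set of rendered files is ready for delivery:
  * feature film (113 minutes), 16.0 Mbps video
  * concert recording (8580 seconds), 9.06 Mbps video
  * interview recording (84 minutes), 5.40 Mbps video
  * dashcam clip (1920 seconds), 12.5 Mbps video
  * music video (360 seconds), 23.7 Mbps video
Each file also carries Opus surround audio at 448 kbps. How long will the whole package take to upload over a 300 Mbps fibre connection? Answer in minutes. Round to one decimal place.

Audio: 448 kbps = 0.448 Mbps.
feature film: 16.448 Mbps × 6780 s = 111517.4 Mb
concert recording: 9.508 Mbps × 8580 s = 81578.6 Mb
interview recording: 5.848 Mbps × 5040 s = 29473.9 Mb
dashcam clip: 12.948 Mbps × 1920 s = 24860.2 Mb
music video: 24.148 Mbps × 360 s = 8693.3 Mb
Total: 256123.4 Mb = 32015.4 MB.
At 300 Mbps: 256123.4 / 300 = 854 s ≈ 14.2 minutes.

14.2 minutes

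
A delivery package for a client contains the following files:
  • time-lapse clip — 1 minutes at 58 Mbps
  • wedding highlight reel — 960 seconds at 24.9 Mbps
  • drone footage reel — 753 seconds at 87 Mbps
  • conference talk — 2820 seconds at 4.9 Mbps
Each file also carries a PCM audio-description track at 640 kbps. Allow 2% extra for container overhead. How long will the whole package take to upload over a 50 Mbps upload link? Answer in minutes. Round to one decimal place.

Audio: 640 kbps = 0.640 Mbps.
time-lapse clip: 58.640 Mbps × 60 s × 1.02 = 3588.8 Mb
wedding highlight reel: 25.540 Mbps × 960 s × 1.02 = 25008.8 Mb
drone footage reel: 87.640 Mbps × 753 s × 1.02 = 67312.8 Mb
conference talk: 5.540 Mbps × 2820 s × 1.02 = 15935.3 Mb
Total: 111845.6 Mb = 13980.7 MB.
At 50 Mbps: 111845.6 / 50 = 2237 s ≈ 37.3 minutes.

37.3 minutes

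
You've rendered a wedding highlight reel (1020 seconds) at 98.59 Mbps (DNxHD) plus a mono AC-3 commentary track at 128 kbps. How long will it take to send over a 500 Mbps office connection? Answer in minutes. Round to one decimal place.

3.4 minutes

Audio: 128 kbps = 0.128 Mbps.
Total bitrate: 98.718 Mbps.
File: 98.718 Mbps × 1020 s = 100692.4 Mb.
At 500 Mbps: 100692.4 / 500 = 201.4 s ≈ 3.36 minutes.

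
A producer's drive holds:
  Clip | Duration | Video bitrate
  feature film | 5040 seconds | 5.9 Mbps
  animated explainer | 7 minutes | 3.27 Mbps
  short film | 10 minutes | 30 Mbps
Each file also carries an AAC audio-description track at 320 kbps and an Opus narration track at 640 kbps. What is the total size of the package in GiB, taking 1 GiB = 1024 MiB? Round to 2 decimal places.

Audio total: 320 + 640 = 960 kbps = 0.960 Mbps.
feature film: 6.860 Mbps × 5040 s = 34574.4 Mb
animated explainer: 4.230 Mbps × 420 s = 1776.6 Mb
short film: 30.960 Mbps × 600 s = 18576.0 Mb
Total: 54927.0 Mb = 6865.9 MB.
= 6.394 GiB.

6.39 GiB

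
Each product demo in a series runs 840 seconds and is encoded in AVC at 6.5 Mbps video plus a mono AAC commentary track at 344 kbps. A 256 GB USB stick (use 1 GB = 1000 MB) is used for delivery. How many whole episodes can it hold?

Audio: 344 kbps = 0.344 Mbps.
Total bitrate: 6.844 Mbps.
Per item: 6.844 Mbps × 840 s = 5,749 Mb = 718.6 MB.
Capacity: 256 GB = 2,048,000 Mb; 356.24 items → 356 complete.

356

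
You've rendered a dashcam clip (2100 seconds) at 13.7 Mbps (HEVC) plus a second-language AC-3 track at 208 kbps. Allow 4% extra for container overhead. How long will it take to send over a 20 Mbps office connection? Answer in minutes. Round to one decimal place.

25.3 minutes

Audio: 208 kbps = 0.208 Mbps.
Total bitrate: 13.908 Mbps.
File: 13.908 Mbps × 2100 s = 29206.8 Mb.
With 4% container overhead: ×1.04. → 30375.1 Mb.
At 20 Mbps: 30375.1 / 20 = 1518.8 s ≈ 25.3 minutes.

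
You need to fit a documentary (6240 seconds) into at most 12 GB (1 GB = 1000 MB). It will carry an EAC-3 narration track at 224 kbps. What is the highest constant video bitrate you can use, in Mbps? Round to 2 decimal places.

15.16 Mbps

Budget: 12 GB = 96000.0 Mb.
Total bitrate budget: 96000.0 Mb / 6240 s = 15.385 Mbps.
Audio: 224 kbps = 0.224 Mbps.
Video: 15.385 − 0.224 = 15.161 Mbps.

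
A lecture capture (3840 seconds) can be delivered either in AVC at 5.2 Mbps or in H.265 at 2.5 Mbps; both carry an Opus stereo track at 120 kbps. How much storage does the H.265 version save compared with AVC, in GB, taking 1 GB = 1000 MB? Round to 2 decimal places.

Audio: 120 kbps = 0.120 Mbps.
AVC: 5.320 Mbps × 3840 s = 20428.8 Mb = 2.554 GB.
H.265: 2.620 Mbps × 3840 s = 10060.8 Mb = 1.258 GB.
Saving: 2.554 − 1.258 = 1.296 GB.

1.30 GB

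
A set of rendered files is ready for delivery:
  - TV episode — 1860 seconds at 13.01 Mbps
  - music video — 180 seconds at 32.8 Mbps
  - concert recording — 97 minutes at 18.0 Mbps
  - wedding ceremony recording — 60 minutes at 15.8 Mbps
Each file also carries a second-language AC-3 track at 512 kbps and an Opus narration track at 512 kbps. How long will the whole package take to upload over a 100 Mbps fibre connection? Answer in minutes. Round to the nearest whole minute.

Audio total: 512 + 512 = 1024 kbps = 1.024 Mbps.
TV episode: 14.034 Mbps × 1860 s = 26103.2 Mb
music video: 33.824 Mbps × 180 s = 6088.3 Mb
concert recording: 19.024 Mbps × 5820 s = 110719.7 Mb
wedding ceremony recording: 16.824 Mbps × 3600 s = 60566.4 Mb
Total: 203477.6 Mb = 25434.7 MB.
At 100 Mbps: 203477.6 / 100 = 2035 s ≈ 33.9 minutes.

34 minutes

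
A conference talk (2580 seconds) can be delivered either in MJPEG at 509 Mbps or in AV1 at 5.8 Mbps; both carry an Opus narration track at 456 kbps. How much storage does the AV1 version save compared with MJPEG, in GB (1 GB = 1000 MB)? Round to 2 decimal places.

162.28 GB

Audio: 456 kbps = 0.456 Mbps.
MJPEG: 509.456 Mbps × 2580 s = 1314396.5 Mb = 164.300 GB.
AV1: 6.256 Mbps × 2580 s = 16140.5 Mb = 2.018 GB.
Saving: 164.300 − 2.018 = 162.282 GB.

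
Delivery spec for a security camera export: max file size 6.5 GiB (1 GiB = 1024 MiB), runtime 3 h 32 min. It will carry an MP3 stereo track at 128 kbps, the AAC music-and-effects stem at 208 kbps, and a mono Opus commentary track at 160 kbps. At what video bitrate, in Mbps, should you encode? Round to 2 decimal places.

3.89 Mbps

Budget: 6.5 GiB = 55834.6 Mb.
3 h 32 min = 212 min = 12720 s
Total bitrate budget: 55834.6 Mb / 12720 s = 4.390 Mbps.
Audio total: 128 + 208 + 160 = 496 kbps = 0.496 Mbps.
Video: 4.390 − 0.496 = 3.894 Mbps.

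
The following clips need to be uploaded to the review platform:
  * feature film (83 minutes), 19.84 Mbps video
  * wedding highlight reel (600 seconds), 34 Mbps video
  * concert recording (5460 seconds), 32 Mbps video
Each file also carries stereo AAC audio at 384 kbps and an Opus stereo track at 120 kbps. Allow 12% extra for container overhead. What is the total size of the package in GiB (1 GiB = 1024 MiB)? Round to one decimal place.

Audio total: 384 + 120 = 504 kbps = 0.504 Mbps.
feature film: 20.344 Mbps × 4980 s × 1.12 = 113470.7 Mb
wedding highlight reel: 34.504 Mbps × 600 s × 1.12 = 23186.7 Mb
concert recording: 32.504 Mbps × 5460 s × 1.12 = 198768.5 Mb
Total: 335425.8 Mb = 41928.2 MB.
= 39.05 GiB.

39.0 GiB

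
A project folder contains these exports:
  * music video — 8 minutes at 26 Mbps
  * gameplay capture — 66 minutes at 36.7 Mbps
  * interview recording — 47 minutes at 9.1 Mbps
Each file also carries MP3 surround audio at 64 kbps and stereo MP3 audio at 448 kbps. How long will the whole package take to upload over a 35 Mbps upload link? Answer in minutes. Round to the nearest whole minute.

89 minutes

Audio total: 64 + 448 = 512 kbps = 0.512 Mbps.
music video: 26.512 Mbps × 480 s = 12725.8 Mb
gameplay capture: 37.212 Mbps × 3960 s = 147359.5 Mb
interview recording: 9.612 Mbps × 2820 s = 27105.8 Mb
Total: 187191.1 Mb = 23398.9 MB.
At 35 Mbps: 187191.1 / 35 = 5348 s ≈ 89.1 minutes.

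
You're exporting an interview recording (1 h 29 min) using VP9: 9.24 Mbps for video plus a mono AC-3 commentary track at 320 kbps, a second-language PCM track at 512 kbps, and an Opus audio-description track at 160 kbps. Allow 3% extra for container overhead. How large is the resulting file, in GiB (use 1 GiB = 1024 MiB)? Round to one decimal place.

6.6 GiB

1 h 29 min = 89 min = 5340 s
Audio total: 320 + 512 + 160 = 992 kbps = 0.992 Mbps.
Total bitrate: 9.24 + 0.992 = 10.232 Mbps.
Stream data: 10.232 Mbps × 5340 s = 54638.9 Mb.
With 3% container overhead: ×1.03.
56,278 Mb = 7,034,755,800 bytes ÷ 1,073,741,824 = 6.552 GiB.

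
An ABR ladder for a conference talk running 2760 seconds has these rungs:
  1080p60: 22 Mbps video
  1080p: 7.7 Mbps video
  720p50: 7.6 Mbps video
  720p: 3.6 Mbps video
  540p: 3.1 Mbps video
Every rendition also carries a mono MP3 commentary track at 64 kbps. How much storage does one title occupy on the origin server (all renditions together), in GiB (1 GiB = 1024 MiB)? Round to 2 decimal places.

14.24 GiB

Audio: 64 kbps = 0.064 Mbps.
Sum of rendition bitrates: (22+0.064) + (7.7+0.064) + (7.6+0.064) + (3.6+0.064) + (3.1+0.064) = 44.320 Mbps.
× 2760 s = 122,323 Mb = 15,290 MB = 14.24 GiB.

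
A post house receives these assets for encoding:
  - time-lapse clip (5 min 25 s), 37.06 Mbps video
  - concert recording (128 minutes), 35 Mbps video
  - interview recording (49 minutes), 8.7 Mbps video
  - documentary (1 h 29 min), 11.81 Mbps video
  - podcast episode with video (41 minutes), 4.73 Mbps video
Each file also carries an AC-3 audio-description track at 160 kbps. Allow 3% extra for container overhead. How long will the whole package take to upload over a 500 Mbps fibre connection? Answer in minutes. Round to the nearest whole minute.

13 minutes

Audio: 160 kbps = 0.160 Mbps.
time-lapse clip: 37.220 Mbps × 325 s × 1.03 = 12459.4 Mb
concert recording: 35.160 Mbps × 7680 s × 1.03 = 278129.7 Mb
interview recording: 8.860 Mbps × 2940 s × 1.03 = 26829.9 Mb
documentary: 11.970 Mbps × 5340 s × 1.03 = 65837.4 Mb
podcast episode with video: 4.890 Mbps × 2460 s × 1.03 = 12390.3 Mb
Total: 395646.6 Mb = 49455.8 MB.
At 500 Mbps: 395646.6 / 500 = 791 s ≈ 13.2 minutes.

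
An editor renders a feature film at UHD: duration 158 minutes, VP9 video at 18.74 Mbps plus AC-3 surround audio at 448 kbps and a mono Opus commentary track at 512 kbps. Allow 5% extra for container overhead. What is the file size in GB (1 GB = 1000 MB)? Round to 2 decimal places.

24.51 GB

158 min = 9480 s
Audio total: 448 + 512 = 960 kbps = 0.960 Mbps.
Total bitrate: 18.74 + 0.960 = 19.700 Mbps.
Stream data: 19.700 Mbps × 9480 s = 186756.0 Mb.
With 5% container overhead: ×1.05.
196,094 Mb ÷ 8 = 24,512 MB → 24.51 GB.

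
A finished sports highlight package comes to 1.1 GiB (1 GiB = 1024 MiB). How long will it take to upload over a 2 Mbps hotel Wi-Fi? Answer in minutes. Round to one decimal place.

File: 1.1 GiB = 9448.9 Mb.
At 2 Mbps: 9448.9 / 2 = 4724.5 s ≈ 78.7 minutes.

78.7 minutes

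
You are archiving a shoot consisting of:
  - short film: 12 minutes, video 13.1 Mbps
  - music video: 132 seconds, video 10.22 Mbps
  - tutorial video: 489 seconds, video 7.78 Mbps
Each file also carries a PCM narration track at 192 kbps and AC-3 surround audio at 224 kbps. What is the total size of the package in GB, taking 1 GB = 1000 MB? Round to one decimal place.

Audio total: 192 + 224 = 416 kbps = 0.416 Mbps.
short film: 13.516 Mbps × 720 s = 9731.5 Mb
music video: 10.636 Mbps × 132 s = 1404.0 Mb
tutorial video: 8.196 Mbps × 489 s = 4007.8 Mb
Total: 15143.3 Mb = 1892.9 MB.
= 1.893 GB.

1.9 GB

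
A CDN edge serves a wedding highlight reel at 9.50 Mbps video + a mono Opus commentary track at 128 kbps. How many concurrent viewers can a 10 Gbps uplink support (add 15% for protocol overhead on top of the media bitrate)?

Audio: 128 kbps = 0.128 Mbps.
Per-viewer media rate: 9.628 Mbps.
On the wire with 15% overhead: 11.072 Mbps.
10 Gbps = 10,000 Mbps; 10,000 / 11.072 = 903.16 → 903 viewers.

903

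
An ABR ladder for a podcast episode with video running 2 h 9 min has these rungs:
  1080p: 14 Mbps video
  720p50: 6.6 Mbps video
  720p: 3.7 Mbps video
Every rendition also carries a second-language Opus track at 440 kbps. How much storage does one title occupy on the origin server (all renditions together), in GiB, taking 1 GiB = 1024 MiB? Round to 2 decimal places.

23.09 GiB

2 h 9 min = 129 min = 7740 s
Audio: 440 kbps = 0.440 Mbps.
Sum of rendition bitrates: (14+0.440) + (6.6+0.440) + (3.7+0.440) = 25.620 Mbps.
× 7740 s = 198,299 Mb = 24,787 MB = 23.09 GiB.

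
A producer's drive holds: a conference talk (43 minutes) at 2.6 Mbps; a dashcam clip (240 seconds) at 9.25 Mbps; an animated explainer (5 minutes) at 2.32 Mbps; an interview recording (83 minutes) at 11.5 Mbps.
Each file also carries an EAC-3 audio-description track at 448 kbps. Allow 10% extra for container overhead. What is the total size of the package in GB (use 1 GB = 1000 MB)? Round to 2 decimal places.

9.70 GB

Audio: 448 kbps = 0.448 Mbps.
conference talk: 3.048 Mbps × 2580 s × 1.10 = 8650.2 Mb
dashcam clip: 9.698 Mbps × 240 s × 1.10 = 2560.3 Mb
animated explainer: 2.768 Mbps × 300 s × 1.10 = 913.4 Mb
interview recording: 11.948 Mbps × 4980 s × 1.10 = 65451.1 Mb
Total: 77575.1 Mb = 9696.9 MB.
= 9.697 GB.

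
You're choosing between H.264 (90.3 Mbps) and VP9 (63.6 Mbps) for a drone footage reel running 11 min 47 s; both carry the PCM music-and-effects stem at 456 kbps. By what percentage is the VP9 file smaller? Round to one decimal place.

29.4%

11 min 47 s = 707 s
Audio: 456 kbps = 0.456 Mbps.
H.264: 90.756 Mbps × 707 s = 64164.5 Mb = 7.470 GiB.
VP9: 64.056 Mbps × 707 s = 45287.6 Mb = 5.272 GiB.
Reduction: (1 − 5.272/7.470) × 100 = 29.42%.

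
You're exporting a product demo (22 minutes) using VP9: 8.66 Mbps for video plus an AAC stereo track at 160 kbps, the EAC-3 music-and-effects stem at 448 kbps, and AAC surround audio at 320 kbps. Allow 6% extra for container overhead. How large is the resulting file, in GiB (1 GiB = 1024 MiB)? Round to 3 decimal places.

22 min = 1320 s
Audio total: 160 + 448 + 320 = 928 kbps = 0.928 Mbps.
Total bitrate: 8.66 + 0.928 = 9.588 Mbps.
Stream data: 9.588 Mbps × 1320 s = 12656.2 Mb.
With 6% container overhead: ×1.06.
13,416 Mb = 1,676,941,200 bytes ÷ 1,073,741,824 = 1.562 GiB.

1.562 GiB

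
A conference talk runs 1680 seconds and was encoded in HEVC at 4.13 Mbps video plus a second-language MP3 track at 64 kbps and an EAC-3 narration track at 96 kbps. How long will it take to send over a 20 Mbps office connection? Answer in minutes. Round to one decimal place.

Audio total: 64 + 96 = 160 kbps = 0.160 Mbps.
Total bitrate: 4.290 Mbps.
File: 4.290 Mbps × 1680 s = 7207.2 Mb.
At 20 Mbps: 7207.2 / 20 = 360.4 s ≈ 6.01 minutes.

6.0 minutes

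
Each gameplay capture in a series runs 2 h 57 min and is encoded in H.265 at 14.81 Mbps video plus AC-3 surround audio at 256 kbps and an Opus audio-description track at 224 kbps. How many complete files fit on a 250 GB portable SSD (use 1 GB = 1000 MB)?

2 h 57 min = 177 min = 10620 s
Audio total: 256 + 224 = 480 kbps = 0.480 Mbps.
Total bitrate: 15.290 Mbps.
Per item: 15.290 Mbps × 10620 s = 162,380 Mb = 20,297 MB.
Capacity: 250 GB = 2,000,000 Mb; 12.32 items → 12 complete.

12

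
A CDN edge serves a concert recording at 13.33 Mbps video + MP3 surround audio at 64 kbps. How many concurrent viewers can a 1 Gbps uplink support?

Audio: 64 kbps = 0.064 Mbps.
Per-viewer media rate: 13.394 Mbps.
1 Gbps = 1,000 Mbps; 1,000 / 13.394 = 74.66 → 74 viewers.

74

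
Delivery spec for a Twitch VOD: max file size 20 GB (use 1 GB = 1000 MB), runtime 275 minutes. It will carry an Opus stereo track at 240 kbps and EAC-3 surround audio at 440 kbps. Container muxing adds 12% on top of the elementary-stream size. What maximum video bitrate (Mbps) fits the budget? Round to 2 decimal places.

7.98 Mbps

Budget: 20 GB = 160000.0 Mb.
Stream payload after overhead: 160000.0 / 1.12 = 142857.1 Mb.
275 min = 16500 s
Total bitrate budget: 142857.1 Mb / 16500 s = 8.658 Mbps.
Audio total: 240 + 440 = 680 kbps = 0.680 Mbps.
Video: 8.658 − 0.680 = 7.978 Mbps.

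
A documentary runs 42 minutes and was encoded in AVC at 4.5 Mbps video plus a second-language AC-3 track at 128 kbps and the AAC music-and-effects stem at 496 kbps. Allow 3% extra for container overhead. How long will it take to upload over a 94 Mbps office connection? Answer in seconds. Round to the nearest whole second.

42 min = 2520 s
Audio total: 128 + 496 = 624 kbps = 0.624 Mbps.
Total bitrate: 5.124 Mbps.
File: 5.124 Mbps × 2520 s = 12912.5 Mb.
With 3% container overhead: ×1.03. → 13299.9 Mb.
At 94 Mbps: 13299.9 / 94 = 141.5 s ≈ 141 seconds.

141 seconds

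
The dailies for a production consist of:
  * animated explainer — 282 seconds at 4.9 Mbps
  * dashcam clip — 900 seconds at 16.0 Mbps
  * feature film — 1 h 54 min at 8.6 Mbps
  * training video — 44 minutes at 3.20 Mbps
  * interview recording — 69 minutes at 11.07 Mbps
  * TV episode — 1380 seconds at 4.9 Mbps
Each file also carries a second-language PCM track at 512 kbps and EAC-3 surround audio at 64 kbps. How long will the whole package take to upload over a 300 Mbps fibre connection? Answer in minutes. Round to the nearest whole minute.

8 minutes

Audio total: 512 + 64 = 576 kbps = 0.576 Mbps.
animated explainer: 5.476 Mbps × 282 s = 1544.2 Mb
dashcam clip: 16.576 Mbps × 900 s = 14918.4 Mb
feature film: 9.176 Mbps × 6840 s = 62763.8 Mb
training video: 3.776 Mbps × 2640 s = 9968.6 Mb
interview recording: 11.646 Mbps × 4140 s = 48214.4 Mb
TV episode: 5.476 Mbps × 1380 s = 7556.9 Mb
Total: 144966.4 Mb = 18120.8 MB.
At 300 Mbps: 144966.4 / 300 = 483 s ≈ 8.05 minutes.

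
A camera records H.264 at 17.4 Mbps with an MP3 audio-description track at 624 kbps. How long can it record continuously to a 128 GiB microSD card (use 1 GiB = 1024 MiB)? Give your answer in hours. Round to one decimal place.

16.9 hours

Audio: 624 kbps = 0.624 Mbps.
Total bitrate: 17.4 + 0.624 = 18.024 Mbps.
Capacity: 128 GiB = 1,099,512 Mb.
Recording time: 1,099,512 / 18.024 = 61,003 s ≈ 16.9 hours.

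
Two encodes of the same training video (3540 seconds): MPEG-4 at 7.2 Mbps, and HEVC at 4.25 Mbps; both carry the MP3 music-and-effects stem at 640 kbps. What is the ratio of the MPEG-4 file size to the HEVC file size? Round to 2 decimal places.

Audio: 640 kbps = 0.640 Mbps.
MPEG-4: 7.840 Mbps × 3540 s = 27753.6 Mb = 3.231 GiB.
HEVC: 4.890 Mbps × 3540 s = 17310.6 Mb = 2.015 GiB.
Ratio: 3.231 / 2.015 = 1.603.

1.60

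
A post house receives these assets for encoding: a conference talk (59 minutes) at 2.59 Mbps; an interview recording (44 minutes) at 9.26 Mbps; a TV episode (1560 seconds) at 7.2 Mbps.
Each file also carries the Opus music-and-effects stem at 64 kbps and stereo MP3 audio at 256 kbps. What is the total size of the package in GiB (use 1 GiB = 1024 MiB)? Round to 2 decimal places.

Audio total: 64 + 256 = 320 kbps = 0.320 Mbps.
conference talk: 2.910 Mbps × 3540 s = 10301.4 Mb
interview recording: 9.580 Mbps × 2640 s = 25291.2 Mb
TV episode: 7.520 Mbps × 1560 s = 11731.2 Mb
Total: 47323.8 Mb = 5915.5 MB.
= 5.509 GiB.

5.51 GiB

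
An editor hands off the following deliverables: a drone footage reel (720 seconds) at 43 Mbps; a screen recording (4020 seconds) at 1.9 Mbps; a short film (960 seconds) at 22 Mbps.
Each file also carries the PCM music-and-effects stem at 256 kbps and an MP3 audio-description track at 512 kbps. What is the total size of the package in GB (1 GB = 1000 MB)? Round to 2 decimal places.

Audio total: 256 + 512 = 768 kbps = 0.768 Mbps.
drone footage reel: 43.768 Mbps × 720 s = 31513.0 Mb
screen recording: 2.668 Mbps × 4020 s = 10725.4 Mb
short film: 22.768 Mbps × 960 s = 21857.3 Mb
Total: 64095.6 Mb = 8011.9 MB.
= 8.012 GB.

8.01 GB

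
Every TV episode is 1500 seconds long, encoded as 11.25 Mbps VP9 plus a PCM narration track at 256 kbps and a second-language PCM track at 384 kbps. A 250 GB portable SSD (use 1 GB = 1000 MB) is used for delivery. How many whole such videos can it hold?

Audio total: 256 + 384 = 640 kbps = 0.640 Mbps.
Total bitrate: 11.890 Mbps.
Per item: 11.890 Mbps × 1500 s = 17,835 Mb = 2,229 MB.
Capacity: 250 GB = 2,000,000 Mb; 112.14 items → 112 complete.

112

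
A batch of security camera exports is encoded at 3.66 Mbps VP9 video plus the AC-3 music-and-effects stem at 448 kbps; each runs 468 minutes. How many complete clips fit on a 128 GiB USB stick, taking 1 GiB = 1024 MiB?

9

468 min = 28080 s
Audio: 448 kbps = 0.448 Mbps.
Total bitrate: 4.108 Mbps.
Per item: 4.108 Mbps × 28080 s = 115,353 Mb = 14,419 MB.
Capacity: 128 GiB = 1,099,512 Mb; 9.53 items → 9 complete.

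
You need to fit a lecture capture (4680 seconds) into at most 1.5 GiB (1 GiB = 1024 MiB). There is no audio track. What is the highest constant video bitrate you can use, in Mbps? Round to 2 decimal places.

Budget: 1.5 GiB = 12884.9 Mb.
Total bitrate budget: 12884.9 Mb / 4680 s = 2.753 Mbps.

2.75 Mbps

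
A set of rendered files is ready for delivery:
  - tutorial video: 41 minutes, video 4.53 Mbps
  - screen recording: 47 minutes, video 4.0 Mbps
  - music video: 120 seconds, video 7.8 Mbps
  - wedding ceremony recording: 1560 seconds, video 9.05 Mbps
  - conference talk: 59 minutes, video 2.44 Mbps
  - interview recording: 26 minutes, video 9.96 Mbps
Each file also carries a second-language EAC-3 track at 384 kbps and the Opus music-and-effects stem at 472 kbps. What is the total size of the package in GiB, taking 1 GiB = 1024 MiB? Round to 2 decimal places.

Audio total: 384 + 472 = 856 kbps = 0.856 Mbps.
tutorial video: 5.386 Mbps × 2460 s = 13249.6 Mb
screen recording: 4.856 Mbps × 2820 s = 13693.9 Mb
music video: 8.656 Mbps × 120 s = 1038.7 Mb
wedding ceremony recording: 9.906 Mbps × 1560 s = 15453.4 Mb
conference talk: 3.296 Mbps × 3540 s = 11667.8 Mb
interview recording: 10.816 Mbps × 1560 s = 16873.0 Mb
Total: 71976.4 Mb = 8997.0 MB.
= 8.379 GiB.

8.38 GiB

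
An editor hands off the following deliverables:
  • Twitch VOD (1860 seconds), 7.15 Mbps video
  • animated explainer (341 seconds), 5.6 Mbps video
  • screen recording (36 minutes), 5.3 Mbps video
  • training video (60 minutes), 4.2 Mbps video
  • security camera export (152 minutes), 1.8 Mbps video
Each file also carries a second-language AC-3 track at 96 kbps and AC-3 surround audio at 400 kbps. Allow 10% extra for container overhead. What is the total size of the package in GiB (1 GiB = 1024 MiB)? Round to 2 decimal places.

8.54 GiB

Audio total: 96 + 400 = 496 kbps = 0.496 Mbps.
Twitch VOD: 7.646 Mbps × 1860 s × 1.10 = 15643.7 Mb
animated explainer: 6.096 Mbps × 341 s × 1.10 = 2286.6 Mb
screen recording: 5.796 Mbps × 2160 s × 1.10 = 13771.3 Mb
training video: 4.696 Mbps × 3600 s × 1.10 = 18596.2 Mb
security camera export: 2.296 Mbps × 9120 s × 1.10 = 23033.5 Mb
Total: 73331.3 Mb = 9166.4 MB.
= 8.537 GiB.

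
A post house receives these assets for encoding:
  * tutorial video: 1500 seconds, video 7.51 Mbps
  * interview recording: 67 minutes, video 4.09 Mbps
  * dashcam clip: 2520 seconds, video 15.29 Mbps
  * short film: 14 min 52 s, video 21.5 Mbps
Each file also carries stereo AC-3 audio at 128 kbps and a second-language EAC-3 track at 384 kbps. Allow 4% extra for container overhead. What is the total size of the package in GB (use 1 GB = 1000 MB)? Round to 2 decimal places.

Audio total: 128 + 384 = 512 kbps = 0.512 Mbps.
tutorial video: 8.022 Mbps × 1500 s × 1.04 = 12514.3 Mb
interview recording: 4.602 Mbps × 4020 s × 1.04 = 19240.0 Mb
dashcam clip: 15.802 Mbps × 2520 s × 1.04 = 41413.9 Mb
short film: 22.012 Mbps × 892 s × 1.04 = 20420.1 Mb
Total: 93588.3 Mb = 11698.5 MB.
= 11.70 GB.

11.70 GB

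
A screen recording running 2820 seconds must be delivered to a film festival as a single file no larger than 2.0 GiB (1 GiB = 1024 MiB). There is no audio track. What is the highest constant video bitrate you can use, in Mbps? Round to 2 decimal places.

6.09 Mbps

Budget: 2.0 GiB = 17179.9 Mb.
Total bitrate budget: 17179.9 Mb / 2820 s = 6.092 Mbps.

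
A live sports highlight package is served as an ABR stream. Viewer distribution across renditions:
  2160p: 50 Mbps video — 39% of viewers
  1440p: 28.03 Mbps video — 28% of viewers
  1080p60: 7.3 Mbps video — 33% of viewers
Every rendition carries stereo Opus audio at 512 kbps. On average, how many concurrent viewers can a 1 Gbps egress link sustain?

33

Audio: 512 kbps = 0.512 Mbps.
Average per-viewer bitrate: 0.39×50.512 + 0.28×28.542 + 0.33×7.812 = 30.269 Mbps.
1 Gbps = 1,000 Mbps; 1,000 / 30.269 = 33.04 → 33.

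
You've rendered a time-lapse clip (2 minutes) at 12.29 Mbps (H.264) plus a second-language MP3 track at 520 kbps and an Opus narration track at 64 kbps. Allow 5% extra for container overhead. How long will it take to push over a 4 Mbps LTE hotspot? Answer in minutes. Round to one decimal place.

6.8 minutes

2 min = 120 s
Audio total: 520 + 64 = 584 kbps = 0.584 Mbps.
Total bitrate: 12.874 Mbps.
File: 12.874 Mbps × 120 s = 1544.9 Mb.
With 5% container overhead: ×1.05. → 1622.1 Mb.
At 4 Mbps: 1622.1 / 4 = 405.5 s ≈ 6.76 minutes.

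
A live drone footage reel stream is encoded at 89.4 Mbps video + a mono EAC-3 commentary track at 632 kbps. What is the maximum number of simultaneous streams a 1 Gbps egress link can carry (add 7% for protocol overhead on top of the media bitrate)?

10

Audio: 632 kbps = 0.632 Mbps.
Per-viewer media rate: 90.032 Mbps.
On the wire with 7% overhead: 96.334 Mbps.
1 Gbps = 1,000 Mbps; 1,000 / 96.334 = 10.38 → 10 viewers.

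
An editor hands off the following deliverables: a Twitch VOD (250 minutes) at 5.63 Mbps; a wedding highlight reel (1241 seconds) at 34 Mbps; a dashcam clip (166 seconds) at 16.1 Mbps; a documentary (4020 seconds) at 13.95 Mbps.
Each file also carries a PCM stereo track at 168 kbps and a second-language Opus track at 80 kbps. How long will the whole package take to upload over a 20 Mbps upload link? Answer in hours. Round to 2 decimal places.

2.65 hours

Audio total: 168 + 80 = 248 kbps = 0.248 Mbps.
Twitch VOD: 5.878 Mbps × 15000 s = 88170.0 Mb
wedding highlight reel: 34.248 Mbps × 1241 s = 42501.8 Mb
dashcam clip: 16.348 Mbps × 166 s = 2713.8 Mb
documentary: 14.198 Mbps × 4020 s = 57076.0 Mb
Total: 190461.5 Mb = 23807.7 MB.
At 20 Mbps: 190461.5 / 20 = 9523 s ≈ 2.65 hours.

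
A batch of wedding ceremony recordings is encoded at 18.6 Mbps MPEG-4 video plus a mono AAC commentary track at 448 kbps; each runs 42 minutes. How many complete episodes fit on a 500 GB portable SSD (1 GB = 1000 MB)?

42 min = 2520 s
Audio: 448 kbps = 0.448 Mbps.
Total bitrate: 19.048 Mbps.
Per item: 19.048 Mbps × 2520 s = 48,001 Mb = 6,000 MB.
Capacity: 500 GB = 4,000,000 Mb; 83.33 items → 83 complete.

83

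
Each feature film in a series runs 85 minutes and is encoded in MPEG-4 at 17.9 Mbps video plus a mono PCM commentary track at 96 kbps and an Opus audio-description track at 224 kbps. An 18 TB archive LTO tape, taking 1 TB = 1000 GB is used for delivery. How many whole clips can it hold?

1549

85 min = 5100 s
Audio total: 96 + 224 = 320 kbps = 0.320 Mbps.
Total bitrate: 18.220 Mbps.
Per item: 18.220 Mbps × 5100 s = 92,922 Mb = 11,615 MB.
Capacity: 18 TB = 144,000,000 Mb; 1549.69 items → 1549 complete.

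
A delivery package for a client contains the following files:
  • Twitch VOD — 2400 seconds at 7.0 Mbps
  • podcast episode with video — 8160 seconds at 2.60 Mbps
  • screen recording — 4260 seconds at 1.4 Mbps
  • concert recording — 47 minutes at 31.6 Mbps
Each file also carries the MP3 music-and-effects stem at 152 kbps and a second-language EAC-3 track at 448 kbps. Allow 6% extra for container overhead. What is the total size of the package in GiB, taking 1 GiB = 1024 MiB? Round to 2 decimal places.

17.73 GiB

Audio total: 152 + 448 = 600 kbps = 0.600 Mbps.
Twitch VOD: 7.600 Mbps × 2400 s × 1.06 = 19334.4 Mb
podcast episode with video: 3.200 Mbps × 8160 s × 1.06 = 27678.7 Mb
screen recording: 2.000 Mbps × 4260 s × 1.06 = 9031.2 Mb
concert recording: 32.200 Mbps × 2820 s × 1.06 = 96252.2 Mb
Total: 152296.6 Mb = 19037.1 MB.
= 17.73 GiB.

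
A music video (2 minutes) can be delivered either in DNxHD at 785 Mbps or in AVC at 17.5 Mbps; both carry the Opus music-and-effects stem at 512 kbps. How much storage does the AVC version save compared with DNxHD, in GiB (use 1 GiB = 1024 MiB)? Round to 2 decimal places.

10.72 GiB

2 min = 120 s
Audio: 512 kbps = 0.512 Mbps.
DNxHD: 785.512 Mbps × 120 s = 94261.4 Mb = 10.973 GiB.
AVC: 18.012 Mbps × 120 s = 2161.4 Mb = 0.252 GiB.
Saving: 10.973 − 0.252 = 10.722 GiB.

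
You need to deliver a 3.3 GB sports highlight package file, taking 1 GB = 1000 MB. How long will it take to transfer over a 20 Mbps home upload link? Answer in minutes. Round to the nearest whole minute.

22 minutes

File: 3.3 GB = 26400.0 Mb.
At 20 Mbps: 26400.0 / 20 = 1320.0 s ≈ 22 minutes.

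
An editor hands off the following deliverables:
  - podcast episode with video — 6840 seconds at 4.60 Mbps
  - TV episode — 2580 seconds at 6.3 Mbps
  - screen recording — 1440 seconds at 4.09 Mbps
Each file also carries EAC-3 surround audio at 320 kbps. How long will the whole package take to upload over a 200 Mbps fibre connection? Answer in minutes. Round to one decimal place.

4.8 minutes

Audio: 320 kbps = 0.320 Mbps.
podcast episode with video: 4.920 Mbps × 6840 s = 33652.8 Mb
TV episode: 6.620 Mbps × 2580 s = 17079.6 Mb
screen recording: 4.410 Mbps × 1440 s = 6350.4 Mb
Total: 57082.8 Mb = 7135.4 MB.
At 200 Mbps: 57082.8 / 200 = 285 s ≈ 4.76 minutes.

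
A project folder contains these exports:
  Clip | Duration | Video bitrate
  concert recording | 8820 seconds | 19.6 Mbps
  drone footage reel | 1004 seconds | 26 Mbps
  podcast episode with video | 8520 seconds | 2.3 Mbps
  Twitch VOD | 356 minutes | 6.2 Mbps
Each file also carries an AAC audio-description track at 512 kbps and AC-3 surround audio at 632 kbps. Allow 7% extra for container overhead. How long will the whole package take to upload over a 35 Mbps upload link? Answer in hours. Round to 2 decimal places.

3.37 hours

Audio total: 512 + 632 = 1144 kbps = 1.144 Mbps.
concert recording: 20.744 Mbps × 8820 s × 1.07 = 195769.4 Mb
drone footage reel: 27.144 Mbps × 1004 s × 1.07 = 29160.3 Mb
podcast episode with video: 3.444 Mbps × 8520 s × 1.07 = 31396.9 Mb
Twitch VOD: 7.344 Mbps × 21360 s × 1.07 = 167848.6 Mb
Total: 424175.2 Mb = 53021.9 MB.
At 35 Mbps: 424175.2 / 35 = 12119 s ≈ 3.37 hours.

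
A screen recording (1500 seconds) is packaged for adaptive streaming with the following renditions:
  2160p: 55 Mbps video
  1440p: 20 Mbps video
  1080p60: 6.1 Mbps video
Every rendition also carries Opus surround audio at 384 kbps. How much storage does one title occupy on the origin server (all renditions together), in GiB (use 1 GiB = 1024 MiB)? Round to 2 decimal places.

Audio: 384 kbps = 0.384 Mbps.
Sum of rendition bitrates: (55+0.384) + (20+0.384) + (6.1+0.384) = 82.252 Mbps.
× 1500 s = 123,378 Mb = 15,422 MB = 14.36 GiB.

14.36 GiB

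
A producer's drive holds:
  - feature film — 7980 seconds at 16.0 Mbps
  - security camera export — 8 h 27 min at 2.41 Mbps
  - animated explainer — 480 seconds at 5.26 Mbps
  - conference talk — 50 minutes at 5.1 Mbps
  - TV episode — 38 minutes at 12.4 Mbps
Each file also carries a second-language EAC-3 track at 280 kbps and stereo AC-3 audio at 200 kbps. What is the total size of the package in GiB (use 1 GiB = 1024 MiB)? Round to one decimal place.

31.2 GiB

Audio total: 280 + 200 = 480 kbps = 0.480 Mbps.
feature film: 16.480 Mbps × 7980 s = 131510.4 Mb
security camera export: 2.890 Mbps × 30420 s = 87913.8 Mb
animated explainer: 5.740 Mbps × 480 s = 2755.2 Mb
conference talk: 5.580 Mbps × 3000 s = 16740.0 Mb
TV episode: 12.880 Mbps × 2280 s = 29366.4 Mb
Total: 268285.8 Mb = 33535.7 MB.
= 31.23 GiB.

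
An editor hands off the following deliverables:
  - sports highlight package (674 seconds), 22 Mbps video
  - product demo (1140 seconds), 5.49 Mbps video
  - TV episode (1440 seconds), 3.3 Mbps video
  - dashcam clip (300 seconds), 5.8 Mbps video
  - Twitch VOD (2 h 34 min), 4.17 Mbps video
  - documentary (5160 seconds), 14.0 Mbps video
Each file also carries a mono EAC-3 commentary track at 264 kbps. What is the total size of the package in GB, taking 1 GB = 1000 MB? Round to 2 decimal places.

Audio: 264 kbps = 0.264 Mbps.
sports highlight package: 22.264 Mbps × 674 s = 15005.9 Mb
product demo: 5.754 Mbps × 1140 s = 6559.6 Mb
TV episode: 3.564 Mbps × 1440 s = 5132.2 Mb
dashcam clip: 6.064 Mbps × 300 s = 1819.2 Mb
Twitch VOD: 4.434 Mbps × 9240 s = 40970.2 Mb
documentary: 14.264 Mbps × 5160 s = 73602.2 Mb
Total: 143089.3 Mb = 17886.2 MB.
= 17.89 GB.

17.89 GB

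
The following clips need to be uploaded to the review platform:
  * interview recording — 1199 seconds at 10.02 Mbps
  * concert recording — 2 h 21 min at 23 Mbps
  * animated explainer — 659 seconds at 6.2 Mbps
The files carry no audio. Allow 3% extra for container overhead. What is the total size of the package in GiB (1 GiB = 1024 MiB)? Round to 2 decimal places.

25.26 GiB

interview recording: 10.020 Mbps × 1199 s × 1.03 = 12374.4 Mb
concert recording: 23.000 Mbps × 8460 s × 1.03 = 200417.4 Mb
animated explainer: 6.200 Mbps × 659 s × 1.03 = 4208.4 Mb
Total: 217000.2 Mb = 27125.0 MB.
= 25.26 GiB.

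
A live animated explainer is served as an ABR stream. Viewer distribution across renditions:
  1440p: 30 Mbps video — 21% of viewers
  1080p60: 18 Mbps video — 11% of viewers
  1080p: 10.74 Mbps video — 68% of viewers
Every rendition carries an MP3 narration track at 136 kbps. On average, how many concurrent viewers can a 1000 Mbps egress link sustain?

63

Audio: 136 kbps = 0.136 Mbps.
Average per-viewer bitrate: 0.21×30.136 + 0.11×18.136 + 0.68×10.876 = 15.719 Mbps.
1000 Mbps = 1,000 Mbps; 1,000 / 15.719 = 63.62 → 63.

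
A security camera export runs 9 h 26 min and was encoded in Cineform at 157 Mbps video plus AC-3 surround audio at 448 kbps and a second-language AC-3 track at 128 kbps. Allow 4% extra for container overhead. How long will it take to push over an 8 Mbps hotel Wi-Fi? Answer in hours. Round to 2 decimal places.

9 h 26 min = 566 min = 33960 s
Audio total: 448 + 128 = 576 kbps = 0.576 Mbps.
Total bitrate: 157.576 Mbps.
File: 157.576 Mbps × 33960 s = 5351281.0 Mb.
With 4% container overhead: ×1.04. → 5565332.2 Mb.
At 8 Mbps: 5565332.2 / 8 = 695666.5 s ≈ 193 hours.

193.24 hours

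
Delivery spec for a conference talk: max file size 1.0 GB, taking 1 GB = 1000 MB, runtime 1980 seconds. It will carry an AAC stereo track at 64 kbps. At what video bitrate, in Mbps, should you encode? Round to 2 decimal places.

3.98 Mbps

Budget: 1.0 GB = 8000.0 Mb.
Total bitrate budget: 8000.0 Mb / 1980 s = 4.040 Mbps.
Audio: 64 kbps = 0.064 Mbps.
Video: 4.040 − 0.064 = 3.976 Mbps.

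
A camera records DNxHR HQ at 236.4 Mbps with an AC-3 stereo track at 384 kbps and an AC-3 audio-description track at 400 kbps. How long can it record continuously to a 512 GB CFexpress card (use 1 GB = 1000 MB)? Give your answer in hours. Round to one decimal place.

4.8 hours

Audio total: 384 + 400 = 784 kbps = 0.784 Mbps.
Total bitrate: 236.4 + 0.784 = 237.184 Mbps.
Capacity: 512 GB = 4,096,000 Mb.
Recording time: 4,096,000 / 237.184 = 17,269 s ≈ 4.80 hours.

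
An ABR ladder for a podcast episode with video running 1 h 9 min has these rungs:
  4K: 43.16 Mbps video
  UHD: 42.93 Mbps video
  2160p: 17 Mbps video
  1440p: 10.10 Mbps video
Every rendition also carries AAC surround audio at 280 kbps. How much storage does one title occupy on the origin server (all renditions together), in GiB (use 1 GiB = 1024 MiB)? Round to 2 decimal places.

55.09 GiB

1 h 9 min = 69 min = 4140 s
Audio: 280 kbps = 0.280 Mbps.
Sum of rendition bitrates: (43.16+0.280) + (42.93+0.280) + (17+0.280) + (10.10+0.280) = 114.310 Mbps.
× 4140 s = 473,243 Mb = 59,155 MB = 55.09 GiB.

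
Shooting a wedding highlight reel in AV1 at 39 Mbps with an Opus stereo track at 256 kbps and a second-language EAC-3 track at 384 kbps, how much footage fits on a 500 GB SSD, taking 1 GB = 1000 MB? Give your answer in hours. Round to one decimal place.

Audio total: 256 + 384 = 640 kbps = 0.640 Mbps.
Total bitrate: 39 + 0.640 = 39.640 Mbps.
Capacity: 500 GB = 4,000,000 Mb.
Recording time: 4,000,000 / 39.640 = 100,908 s ≈ 28.0 hours.

28.0 hours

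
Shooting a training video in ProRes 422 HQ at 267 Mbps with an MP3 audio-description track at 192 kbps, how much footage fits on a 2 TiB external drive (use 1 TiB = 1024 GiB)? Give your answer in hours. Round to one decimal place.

18.3 hours

Audio: 192 kbps = 0.192 Mbps.
Total bitrate: 267 + 0.192 = 267.192 Mbps.
Capacity: 2 TiB = 17,592,186 Mb.
Recording time: 17,592,186 / 267.192 = 65,841 s ≈ 18.3 hours.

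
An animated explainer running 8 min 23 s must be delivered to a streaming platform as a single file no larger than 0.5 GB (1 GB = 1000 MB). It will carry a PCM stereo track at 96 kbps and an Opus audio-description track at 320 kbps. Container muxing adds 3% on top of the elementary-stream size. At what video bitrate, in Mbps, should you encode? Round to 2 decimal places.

7.30 Mbps

Budget: 0.5 GB = 4000.0 Mb.
Stream payload after overhead: 4000.0 / 1.03 = 3883.5 Mb.
8 min 23 s = 503 s
Total bitrate budget: 3883.5 Mb / 503 s = 7.721 Mbps.
Audio total: 96 + 320 = 416 kbps = 0.416 Mbps.
Video: 7.721 − 0.416 = 7.305 Mbps.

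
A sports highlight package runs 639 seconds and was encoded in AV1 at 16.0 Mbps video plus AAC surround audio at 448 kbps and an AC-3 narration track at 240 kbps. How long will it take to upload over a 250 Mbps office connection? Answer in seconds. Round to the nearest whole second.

43 seconds

Audio total: 448 + 240 = 688 kbps = 0.688 Mbps.
Total bitrate: 16.688 Mbps.
File: 16.688 Mbps × 639 s = 10663.6 Mb.
At 250 Mbps: 10663.6 / 250 = 42.7 s ≈ 42.7 seconds.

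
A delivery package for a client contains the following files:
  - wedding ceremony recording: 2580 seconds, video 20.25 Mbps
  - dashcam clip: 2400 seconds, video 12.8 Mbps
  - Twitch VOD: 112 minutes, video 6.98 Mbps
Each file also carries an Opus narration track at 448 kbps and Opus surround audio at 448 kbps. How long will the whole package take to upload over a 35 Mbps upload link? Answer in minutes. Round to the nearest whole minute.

Audio total: 448 + 448 = 896 kbps = 0.896 Mbps.
wedding ceremony recording: 21.146 Mbps × 2580 s = 54556.7 Mb
dashcam clip: 13.696 Mbps × 2400 s = 32870.4 Mb
Twitch VOD: 7.876 Mbps × 6720 s = 52926.7 Mb
Total: 140353.8 Mb = 17544.2 MB.
At 35 Mbps: 140353.8 / 35 = 4010 s ≈ 66.8 minutes.

67 minutes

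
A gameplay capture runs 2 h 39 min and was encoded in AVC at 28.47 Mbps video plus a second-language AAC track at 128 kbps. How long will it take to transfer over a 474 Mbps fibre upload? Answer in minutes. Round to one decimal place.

9.6 minutes

2 h 39 min = 159 min = 9540 s
Audio: 128 kbps = 0.128 Mbps.
Total bitrate: 28.598 Mbps.
File: 28.598 Mbps × 9540 s = 272824.9 Mb.
At 474 Mbps: 272824.9 / 474 = 575.6 s ≈ 9.59 minutes.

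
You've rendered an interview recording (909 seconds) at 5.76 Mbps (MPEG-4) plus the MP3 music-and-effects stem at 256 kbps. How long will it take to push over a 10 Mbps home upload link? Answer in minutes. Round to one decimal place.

Audio: 256 kbps = 0.256 Mbps.
Total bitrate: 6.016 Mbps.
File: 6.016 Mbps × 909 s = 5468.5 Mb.
At 10 Mbps: 5468.5 / 10 = 546.9 s ≈ 9.11 minutes.

9.1 minutes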